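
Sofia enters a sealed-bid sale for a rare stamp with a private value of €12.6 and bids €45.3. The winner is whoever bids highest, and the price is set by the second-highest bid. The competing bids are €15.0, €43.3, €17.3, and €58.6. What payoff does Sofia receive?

€0.0

Highest competing bid: €58.6.
Sofia's bid €45.3 is not the highest, so Sofia loses, pays nothing, and earns zero payoff.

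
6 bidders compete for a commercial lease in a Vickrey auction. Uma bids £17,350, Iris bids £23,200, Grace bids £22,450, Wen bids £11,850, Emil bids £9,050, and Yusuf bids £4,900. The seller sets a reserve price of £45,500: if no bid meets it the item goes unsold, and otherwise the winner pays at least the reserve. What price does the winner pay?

Bids in descending order: Iris £23,200; Grace £22,450; Uma £17,350; Wen £11,850; Emil £9,050; Yusuf £4,900.
The top bid £23,200 is below the reserve £45,500, so the item goes unsold and nothing is paid.

unsold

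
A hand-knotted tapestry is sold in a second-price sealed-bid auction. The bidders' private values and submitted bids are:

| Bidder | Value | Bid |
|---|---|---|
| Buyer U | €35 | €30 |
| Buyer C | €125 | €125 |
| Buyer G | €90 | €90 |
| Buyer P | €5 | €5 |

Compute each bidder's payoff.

Bids in descending order: Buyer C €125 > Buyer G €90 > Buyer U €30 > Buyer P €5.
Buyer C has the top bid and wins; the price is the second-highest bid, €90.
Buyer C's payoff = €125 − €90 = €35. All other bidders lose, so their payoff is 0.

Buyer U €0, Buyer C €35, Buyer G €0, Buyer P €0.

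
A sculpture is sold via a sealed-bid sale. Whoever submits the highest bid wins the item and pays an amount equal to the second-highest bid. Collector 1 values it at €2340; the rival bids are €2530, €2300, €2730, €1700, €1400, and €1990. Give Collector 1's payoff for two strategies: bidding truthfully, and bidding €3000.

Truthful: €0; alternative: -€390.

The highest competing bid is €2730.
Bidding truthfully at €2340: the top bid is €2730 (a rival), so Collector 1 loses. Payoff = €0.
Bidding €3000: Collector 1 has the top bid, wins, and pays the second-highest bid €2730. Payoff = €2340 − €2730 = -€390.
This is the dominant-strategy logic: truthful bidding weakly beats any alternative.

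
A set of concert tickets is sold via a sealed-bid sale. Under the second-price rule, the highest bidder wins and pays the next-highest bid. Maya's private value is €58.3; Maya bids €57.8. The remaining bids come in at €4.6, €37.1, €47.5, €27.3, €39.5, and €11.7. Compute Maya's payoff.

Highest competing bid: €47.5.
Maya's bid €57.8 is the highest overall, so Maya wins and pays the second-highest bid, €47.5.
Payoff = value − price = €58.3 − €47.5 = €10.8.

Payoff = €10.8.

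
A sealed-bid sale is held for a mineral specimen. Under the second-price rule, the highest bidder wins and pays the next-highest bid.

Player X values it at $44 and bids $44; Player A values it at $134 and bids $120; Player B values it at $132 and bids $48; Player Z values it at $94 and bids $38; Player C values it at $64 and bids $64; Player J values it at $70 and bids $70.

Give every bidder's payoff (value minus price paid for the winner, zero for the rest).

Player X $0, Player A $64, Player B $0, Player Z $0, Player C $0, Player J $0.

Bids in descending order: Player A $120; Player J $70; Player C $64; Player B $48; Player X $44; Player Z $38.
Player A has the top bid and wins; the price is the second-highest bid, $70.
Player A's payoff = $134 − $70 = $64. All other bidders lose, so their payoff is 0.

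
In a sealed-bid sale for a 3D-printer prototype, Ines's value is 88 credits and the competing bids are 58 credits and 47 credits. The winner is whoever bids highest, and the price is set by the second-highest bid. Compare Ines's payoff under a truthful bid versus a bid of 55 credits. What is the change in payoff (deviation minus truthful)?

The highest competing bid is 58 credits.
Bidding truthfully at 88 credits: Ines has the top bid, wins, and pays the second-highest bid 58 credits. Payoff = 88 credits − 58 credits = 30 credits.
Bidding 55 credits: the top bid is 58 credits (a rival), so Ines loses. Payoff = 0 credits.
Change = 0 credits − 30 credits = -30 credits.

-30 credits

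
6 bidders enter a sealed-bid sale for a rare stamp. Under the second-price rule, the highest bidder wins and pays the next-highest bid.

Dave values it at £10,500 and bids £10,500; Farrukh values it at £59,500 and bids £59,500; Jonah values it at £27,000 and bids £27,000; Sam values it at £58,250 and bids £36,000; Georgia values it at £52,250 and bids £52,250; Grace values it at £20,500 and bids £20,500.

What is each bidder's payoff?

Ranking the bids: Farrukh £59,500, then Georgia £52,250, then Sam £36,000, then Jonah £27,000, then Grace £20,500, then Dave £10,500.
Farrukh has the top bid and wins; the price is the second-highest bid, £52,250.
Farrukh's payoff = £59,500 − £52,250 = £7,250. All other bidders lose, so their payoff is 0.

Payoffs: Dave £0, Farrukh £7,250, Jonah £0, Sam £0, Georgia £0, Grace £0.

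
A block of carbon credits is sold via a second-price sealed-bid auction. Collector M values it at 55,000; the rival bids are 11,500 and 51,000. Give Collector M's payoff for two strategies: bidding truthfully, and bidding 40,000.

The highest competing bid is 51,000.
Bidding truthfully at 55,000: Collector M has the top bid, wins, and pays the second-highest bid 51,000. Payoff = 55,000 − 51,000 = 4,000.
Bidding 40,000: the top bid is 51,000 (a rival), so Collector M loses. Payoff = 0.
This is the dominant-strategy logic: truthful bidding weakly beats any alternative.

(a) 4,000  (b) 0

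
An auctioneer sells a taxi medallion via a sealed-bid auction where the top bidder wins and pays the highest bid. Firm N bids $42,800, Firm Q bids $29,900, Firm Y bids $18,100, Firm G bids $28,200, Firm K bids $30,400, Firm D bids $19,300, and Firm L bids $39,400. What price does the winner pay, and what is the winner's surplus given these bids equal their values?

The winner pays $42,800 for a surplus of $0.

Sorted high to low: Firm N $42,800 > Firm L $39,400 > Firm K $30,400 > Firm Q $29,900 > Firm G $28,200 > Firm D $19,300 > Firm Y $18,100.
Firm N is the highest bidder, so Firm N wins.
Under the first-price rule, the price is the highest bid: $42,800.
Surplus = $42,800 − $42,800 = $0.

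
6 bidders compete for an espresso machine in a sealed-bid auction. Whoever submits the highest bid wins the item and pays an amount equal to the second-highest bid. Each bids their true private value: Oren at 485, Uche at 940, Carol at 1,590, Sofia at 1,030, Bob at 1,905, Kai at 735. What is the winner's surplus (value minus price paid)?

Sorted high to low: Bob 1,905 > Carol 1,590 > Sofia 1,030 > Uche 940 > Kai 735 > Oren 485.
Bob wins with the top bid and pays the second-highest, 1,590.
Surplus = 1,905 − 1,590 = 315.

Winner's surplus: 315.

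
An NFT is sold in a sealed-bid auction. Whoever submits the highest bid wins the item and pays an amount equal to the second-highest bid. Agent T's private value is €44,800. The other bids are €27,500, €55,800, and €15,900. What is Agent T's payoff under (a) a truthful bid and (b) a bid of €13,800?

The highest competing bid is €55,800.
Bidding truthfully at €44,800: the top bid is €55,800 (a rival), so Agent T loses. Payoff = €0.
Bidding €13,800: the top bid is €55,800 (a rival), so Agent T loses. Payoff = €0.
The bid only affects whether you win, not the price — here both bids land on the same side of the top rival bid, so the deviation is payoff-neutral.

(a) €0  (b) €0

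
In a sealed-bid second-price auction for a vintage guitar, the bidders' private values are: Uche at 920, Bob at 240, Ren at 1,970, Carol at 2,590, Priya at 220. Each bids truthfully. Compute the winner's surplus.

Ordered from highest: Carol 2,590 > Ren 1,970 > Uche 920 > Bob 240 > Priya 220.
Carol wins with the top bid and pays the second-highest, 1,970.
Surplus = 2,590 − 1,970 = 620.

Winner's surplus: 620.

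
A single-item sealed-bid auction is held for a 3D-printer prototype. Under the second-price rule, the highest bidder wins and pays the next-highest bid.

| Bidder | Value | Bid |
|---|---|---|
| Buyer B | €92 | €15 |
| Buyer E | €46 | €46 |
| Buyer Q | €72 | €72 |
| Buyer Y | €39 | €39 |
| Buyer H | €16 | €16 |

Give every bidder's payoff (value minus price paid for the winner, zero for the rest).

Buyer B €0, Buyer E €0, Buyer Q €26, Buyer Y €0, Buyer H €0.

Sorted high to low: Buyer Q €72 > Buyer E €46 > Buyer Y €39 > Buyer H €16 > Buyer B €15.
Buyer Q has the top bid and wins; the price is the second-highest bid, €46.
Buyer Q's payoff = €72 − €46 = €26. All other bidders lose, so their payoff is 0.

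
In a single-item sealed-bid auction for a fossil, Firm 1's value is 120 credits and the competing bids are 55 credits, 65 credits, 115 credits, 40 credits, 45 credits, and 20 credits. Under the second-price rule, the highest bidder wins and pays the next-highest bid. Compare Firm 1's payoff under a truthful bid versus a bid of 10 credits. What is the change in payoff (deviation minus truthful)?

-5 credits

The highest competing bid is 115 credits.
Bidding truthfully at 120 credits: Firm 1 has the top bid, wins, and pays the second-highest bid 115 credits. Payoff = 120 credits − 115 credits = 5 credits.
Bidding 10 credits: the top bid is 115 credits (a rival), so Firm 1 loses. Payoff = 0 credits.
Change = 0 credits − 5 credits = -5 credits.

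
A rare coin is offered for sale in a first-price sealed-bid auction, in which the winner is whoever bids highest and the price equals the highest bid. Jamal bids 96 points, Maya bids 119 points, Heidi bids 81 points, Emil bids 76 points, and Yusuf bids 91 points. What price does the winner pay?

Sorted high to low: Maya 119 points; Jamal 96 points; Yusuf 91 points; Heidi 81 points; Emil 76 points.
Maya is the highest bidder, so Maya wins.
Under the first-price rule, the price is the highest bid: 119 points.

119 points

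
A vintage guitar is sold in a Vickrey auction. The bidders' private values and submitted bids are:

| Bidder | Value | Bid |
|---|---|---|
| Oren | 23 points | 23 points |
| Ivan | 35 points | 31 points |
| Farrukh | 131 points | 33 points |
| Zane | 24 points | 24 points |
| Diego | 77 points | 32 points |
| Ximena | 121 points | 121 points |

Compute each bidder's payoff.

Oren 0 points, Ivan 0 points, Farrukh 0 points, Zane 0 points, Diego 0 points, Ximena 88 points.

Ranking the bids: Ximena 121 points; Farrukh 33 points; Diego 32 points; Ivan 31 points; Zane 24 points; Oren 23 points.
Ximena has the top bid and wins; the price is the second-highest bid, 33 points.
Ximena's payoff = 121 points − 33 points = 88 points. All other bidders lose, so their payoff is 0.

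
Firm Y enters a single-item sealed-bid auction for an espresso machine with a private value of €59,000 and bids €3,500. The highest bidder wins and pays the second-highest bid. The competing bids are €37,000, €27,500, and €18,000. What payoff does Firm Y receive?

Highest competing bid: €37,000.
Firm Y's bid €3,500 is not the highest, so Firm Y loses, pays nothing, and earns zero payoff.

Firm Y's payoff: €0.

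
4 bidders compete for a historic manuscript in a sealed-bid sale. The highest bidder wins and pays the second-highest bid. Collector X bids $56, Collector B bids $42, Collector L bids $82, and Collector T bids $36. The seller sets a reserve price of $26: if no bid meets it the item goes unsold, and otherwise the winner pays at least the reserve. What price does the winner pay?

The winner pays $56.

Bids in descending order: Collector L $82 > Collector X $56 > Collector B $42 > Collector T $36.
Collector L has the highest bid, so Collector L wins.
The second-highest bid is $56, which exceeds the reserve, so that sets the price.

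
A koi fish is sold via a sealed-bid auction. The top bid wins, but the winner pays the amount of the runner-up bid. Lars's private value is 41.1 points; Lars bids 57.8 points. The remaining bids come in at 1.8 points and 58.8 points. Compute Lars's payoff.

Lars's payoff: 0.0 points.

Highest competing bid: 58.8 points.
Lars's bid 57.8 points is not the highest, so Lars loses, pays nothing, and earns zero payoff.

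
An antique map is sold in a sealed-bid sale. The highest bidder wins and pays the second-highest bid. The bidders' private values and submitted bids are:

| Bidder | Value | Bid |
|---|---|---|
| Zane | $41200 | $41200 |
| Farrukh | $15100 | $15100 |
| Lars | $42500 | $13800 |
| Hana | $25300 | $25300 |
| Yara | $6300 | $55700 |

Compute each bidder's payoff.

Ordered from highest: Yara $55700; Zane $41200; Hana $25300; Farrukh $15100; Lars $13800.
Yara has the top bid and wins; the price is the second-highest bid, $41200.
Yara's payoff = $6300 − $41200 = -$34900. All other bidders lose, so their payoff is 0.

Zane $0, Farrukh $0, Lars $0, Hana $0, Yara -$34900.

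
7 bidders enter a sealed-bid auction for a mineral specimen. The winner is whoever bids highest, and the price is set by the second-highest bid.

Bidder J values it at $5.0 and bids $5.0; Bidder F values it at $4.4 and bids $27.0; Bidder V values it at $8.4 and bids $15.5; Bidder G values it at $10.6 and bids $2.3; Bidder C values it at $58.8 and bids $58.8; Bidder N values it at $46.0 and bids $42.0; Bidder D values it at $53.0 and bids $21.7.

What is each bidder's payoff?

Ordered from highest: Bidder C $58.8, then Bidder N $42.0, then Bidder F $27.0, then Bidder D $21.7, then Bidder V $15.5, then Bidder J $5.0, then Bidder G $2.3.
Bidder C has the top bid and wins; the price is the second-highest bid, $42.0.
Bidder C's payoff = $58.8 − $42.0 = $16.8. All other bidders lose, so their payoff is 0.

Bidder J $0.0, Bidder F $0.0, Bidder V $0.0, Bidder G $0.0, Bidder C $16.8, Bidder N $0.0, Bidder D $0.0.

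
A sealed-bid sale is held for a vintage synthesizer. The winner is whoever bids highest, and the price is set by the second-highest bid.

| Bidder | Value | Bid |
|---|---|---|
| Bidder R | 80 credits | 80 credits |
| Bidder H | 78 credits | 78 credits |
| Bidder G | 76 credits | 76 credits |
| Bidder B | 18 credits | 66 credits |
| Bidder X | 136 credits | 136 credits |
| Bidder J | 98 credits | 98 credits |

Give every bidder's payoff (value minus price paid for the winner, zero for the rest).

Sorted high to low: Bidder X 136 credits; Bidder J 98 credits; Bidder R 80 credits; Bidder H 78 credits; Bidder G 76 credits; Bidder B 66 credits.
Bidder X has the top bid and wins; the price is the second-highest bid, 98 credits.
Bidder X's payoff = 136 credits − 98 credits = 38 credits. All other bidders lose, so their payoff is 0.

Payoffs: Bidder R 0 credits, Bidder H 0 credits, Bidder G 0 credits, Bidder B 0 credits, Bidder X 38 credits, Bidder J 0 credits.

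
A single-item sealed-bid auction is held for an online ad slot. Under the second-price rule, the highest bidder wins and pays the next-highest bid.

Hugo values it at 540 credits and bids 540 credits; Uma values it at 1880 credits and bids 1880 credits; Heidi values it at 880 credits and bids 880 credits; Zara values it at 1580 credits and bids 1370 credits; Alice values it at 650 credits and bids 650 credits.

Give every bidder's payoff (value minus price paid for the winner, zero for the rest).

Ranking the bids: Uma 1880 credits, then Zara 1370 credits, then Heidi 880 credits, then Alice 650 credits, then Hugo 540 credits.
Uma has the top bid and wins; the price is the second-highest bid, 1370 credits.
Uma's payoff = 1880 credits − 1370 credits = 510 credits. All other bidders lose, so their payoff is 0.

Hugo 0 credits, Uma 510 credits, Heidi 0 credits, Zara 0 credits, Alice 0 credits.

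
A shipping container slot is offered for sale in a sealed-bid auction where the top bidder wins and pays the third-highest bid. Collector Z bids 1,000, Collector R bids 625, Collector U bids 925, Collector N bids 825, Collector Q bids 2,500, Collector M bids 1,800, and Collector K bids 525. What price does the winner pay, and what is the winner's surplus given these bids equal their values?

Price 1,000; surplus 1,500.

Ranking the bids: Collector Q 2,500; Collector M 1,800; Collector Z 1,000; Collector U 925; Collector N 825; Collector R 625; Collector K 525.
Collector Q is the highest bidder, so Collector Q wins.
Under the third-price rule, the price is the third-highest bid: 1,000.
Surplus = 2,500 − 1,000 = 1,500.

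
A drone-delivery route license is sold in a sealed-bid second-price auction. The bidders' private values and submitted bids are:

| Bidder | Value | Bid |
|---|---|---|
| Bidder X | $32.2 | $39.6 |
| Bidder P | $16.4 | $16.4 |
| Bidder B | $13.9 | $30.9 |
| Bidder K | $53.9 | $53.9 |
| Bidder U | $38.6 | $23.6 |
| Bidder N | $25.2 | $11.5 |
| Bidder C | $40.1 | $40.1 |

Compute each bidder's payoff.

Ranking the bids: Bidder K $53.9, then Bidder C $40.1, then Bidder X $39.6, then Bidder B $30.9, then Bidder U $23.6, then Bidder P $16.4, then Bidder N $11.5.
Bidder K has the top bid and wins; the price is the second-highest bid, $40.1.
Bidder K's payoff = $53.9 − $40.1 = $13.8. All other bidders lose, so their payoff is 0.

Bidder X $0.0, Bidder P $0.0, Bidder B $0.0, Bidder K $13.8, Bidder U $0.0, Bidder N $0.0, Bidder C $0.0.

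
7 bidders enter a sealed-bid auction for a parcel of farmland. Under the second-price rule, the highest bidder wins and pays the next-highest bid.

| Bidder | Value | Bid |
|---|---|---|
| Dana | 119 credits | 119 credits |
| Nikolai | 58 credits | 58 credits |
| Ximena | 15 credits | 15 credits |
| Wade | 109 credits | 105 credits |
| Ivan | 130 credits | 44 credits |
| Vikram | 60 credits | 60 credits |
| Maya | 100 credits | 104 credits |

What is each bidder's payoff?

Dana 14 credits, Nikolai 0 credits, Ximena 0 credits, Wade 0 credits, Ivan 0 credits, Vikram 0 credits, Maya 0 credits.

Ordered from highest: Dana 119 credits > Wade 105 credits > Maya 104 credits > Vikram 60 credits > Nikolai 58 credits > Ivan 44 credits > Ximena 15 credits.
Dana has the top bid and wins; the price is the second-highest bid, 105 credits.
Dana's payoff = 119 credits − 105 credits = 14 credits. All other bidders lose, so their payoff is 0.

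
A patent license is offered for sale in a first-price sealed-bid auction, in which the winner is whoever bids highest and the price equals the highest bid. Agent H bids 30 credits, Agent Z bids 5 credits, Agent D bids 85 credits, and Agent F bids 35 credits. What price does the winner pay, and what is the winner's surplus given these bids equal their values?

Ordered from highest: Agent D 85 credits; Agent F 35 credits; Agent H 30 credits; Agent Z 5 credits.
Agent D is the highest bidder, so Agent D wins.
Under the first-price rule, the price is the highest bid: 85 credits.
Surplus = 85 credits − 85 credits = 0 credits.

The winner pays 85 credits for a surplus of 0 credits.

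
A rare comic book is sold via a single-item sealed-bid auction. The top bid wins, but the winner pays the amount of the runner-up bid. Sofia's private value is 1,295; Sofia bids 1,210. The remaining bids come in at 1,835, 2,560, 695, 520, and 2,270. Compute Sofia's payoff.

Highest competing bid: 2,560.
Sofia's bid 1,210 is not the highest, so Sofia loses, pays nothing, and earns zero payoff.

0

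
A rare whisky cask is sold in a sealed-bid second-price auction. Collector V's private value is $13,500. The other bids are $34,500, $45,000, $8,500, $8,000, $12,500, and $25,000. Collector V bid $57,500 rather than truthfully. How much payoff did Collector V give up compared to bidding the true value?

The highest competing bid is $45,000.
Bidding truthfully at $13,500: the top bid is $45,000 (a rival), so Collector V loses. Payoff = $0.
Bidding $57,500: Collector V has the top bid, wins, and pays the second-highest bid $45,000. Payoff = $13,500 − $45,000 = -$31,500.
Regret = truthful payoff − actual payoff = $0 − -$31,500 = $31,500.
This is the dominant-strategy logic: truthful bidding weakly beats any alternative.

Regret: $31,500.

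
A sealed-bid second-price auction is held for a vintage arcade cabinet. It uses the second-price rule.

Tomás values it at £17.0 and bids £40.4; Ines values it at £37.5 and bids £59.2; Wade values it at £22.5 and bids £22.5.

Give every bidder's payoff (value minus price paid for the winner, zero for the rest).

Ranking the bids: Ines £59.2; Tomás £40.4; Wade £22.5.
Ines has the top bid and wins; the price is the second-highest bid, £40.4.
Ines's payoff = £37.5 − £40.4 = -£2.9. All other bidders lose, so their payoff is 0.

Tomás £0.0, Ines -£2.9, Wade £0.0.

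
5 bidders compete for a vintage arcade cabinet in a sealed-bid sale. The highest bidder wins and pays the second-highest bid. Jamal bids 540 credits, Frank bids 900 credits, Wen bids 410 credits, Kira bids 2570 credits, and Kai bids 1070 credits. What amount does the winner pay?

Sorted high to low: Kira 2570 credits; Kai 1070 credits; Frank 900 credits; Jamal 540 credits; Wen 410 credits.
Kira has the highest bid, so Kira wins.
The second-highest bid is 1070 credits, so that is what Kira pays.

The winner pays 1070 credits.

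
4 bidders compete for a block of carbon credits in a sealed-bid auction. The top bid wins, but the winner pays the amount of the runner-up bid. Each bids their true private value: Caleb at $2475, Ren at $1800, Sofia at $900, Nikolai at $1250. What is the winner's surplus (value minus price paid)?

Winner's surplus: $675.

Bids in descending order: Caleb $2475 > Ren $1800 > Nikolai $1250 > Sofia $900.
Caleb wins with the top bid and pays the second-highest, $1800.
Surplus = $2475 − $1800 = $675.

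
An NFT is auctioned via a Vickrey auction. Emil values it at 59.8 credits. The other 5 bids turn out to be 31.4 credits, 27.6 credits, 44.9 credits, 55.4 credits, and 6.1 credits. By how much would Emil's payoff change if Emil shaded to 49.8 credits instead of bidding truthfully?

-4.4 credits

The highest competing bid is 55.4 credits.
Bidding truthfully at 59.8 credits: Emil has the top bid, wins, and pays the second-highest bid 55.4 credits. Payoff = 59.8 credits − 55.4 credits = 4.4 credits.
Bidding 49.8 credits: the top bid is 55.4 credits (a rival), so Emil loses. Payoff = 0.0 credits.
Change = 0.0 credits − 4.4 credits = -4.4 credits.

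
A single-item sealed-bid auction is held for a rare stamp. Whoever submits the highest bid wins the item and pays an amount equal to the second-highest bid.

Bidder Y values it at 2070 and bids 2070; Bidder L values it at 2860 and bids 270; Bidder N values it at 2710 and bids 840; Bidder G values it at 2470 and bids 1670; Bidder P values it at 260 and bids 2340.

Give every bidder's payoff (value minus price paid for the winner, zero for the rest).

Payoffs: Bidder Y 0, Bidder L 0, Bidder N 0, Bidder G 0, Bidder P -1810.

Ordered from highest: Bidder P 2340; Bidder Y 2070; Bidder G 1670; Bidder N 840; Bidder L 270.
Bidder P has the top bid and wins; the price is the second-highest bid, 2070.
Bidder P's payoff = 260 − 2070 = -1810. All other bidders lose, so their payoff is 0.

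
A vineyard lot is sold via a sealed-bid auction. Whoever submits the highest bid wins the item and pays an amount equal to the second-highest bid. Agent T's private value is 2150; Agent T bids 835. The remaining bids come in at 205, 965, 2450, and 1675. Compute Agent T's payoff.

0

Highest competing bid: 2450.
Agent T's bid 835 is not the highest, so Agent T loses, pays nothing, and earns zero payoff.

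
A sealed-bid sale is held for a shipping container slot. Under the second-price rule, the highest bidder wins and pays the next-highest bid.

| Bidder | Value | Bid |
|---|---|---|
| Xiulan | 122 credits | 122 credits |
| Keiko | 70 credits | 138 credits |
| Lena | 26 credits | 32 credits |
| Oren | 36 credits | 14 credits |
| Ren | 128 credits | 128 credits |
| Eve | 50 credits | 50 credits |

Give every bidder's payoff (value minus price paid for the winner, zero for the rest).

Sorted high to low: Keiko 138 credits > Ren 128 credits > Xiulan 122 credits > Eve 50 credits > Lena 32 credits > Oren 14 credits.
Keiko has the top bid and wins; the price is the second-highest bid, 128 credits.
Keiko's payoff = 70 credits − 128 credits = -58 credits. All other bidders lose, so their payoff is 0.

Xiulan 0 credits, Keiko -58 credits, Lena 0 credits, Oren 0 credits, Ren 0 credits, Eve 0 credits.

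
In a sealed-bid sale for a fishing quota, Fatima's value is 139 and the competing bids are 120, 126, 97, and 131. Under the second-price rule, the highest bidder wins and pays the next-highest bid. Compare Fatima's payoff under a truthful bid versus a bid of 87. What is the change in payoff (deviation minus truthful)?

Payoff change: -8.

The highest competing bid is 131.
Bidding truthfully at 139: Fatima has the top bid, wins, and pays the second-highest bid 131. Payoff = 139 − 131 = 8.
Bidding 87: the top bid is 131 (a rival), so Fatima loses. Payoff = 0.
Change = 0 − 8 = -8.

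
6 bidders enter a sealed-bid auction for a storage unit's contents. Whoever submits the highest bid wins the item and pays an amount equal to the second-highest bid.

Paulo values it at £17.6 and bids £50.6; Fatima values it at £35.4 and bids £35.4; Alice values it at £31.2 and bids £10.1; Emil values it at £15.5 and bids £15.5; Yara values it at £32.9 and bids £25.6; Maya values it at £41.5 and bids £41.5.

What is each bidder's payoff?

Ranking the bids: Paulo £50.6 > Maya £41.5 > Fatima £35.4 > Yara £25.6 > Emil £15.5 > Alice £10.1.
Paulo has the top bid and wins; the price is the second-highest bid, £41.5.
Paulo's payoff = £17.6 − £41.5 = -£23.9. All other bidders lose, so their payoff is 0.

Paulo -£23.9, Fatima £0.0, Alice £0.0, Emil £0.0, Yara £0.0, Maya £0.0.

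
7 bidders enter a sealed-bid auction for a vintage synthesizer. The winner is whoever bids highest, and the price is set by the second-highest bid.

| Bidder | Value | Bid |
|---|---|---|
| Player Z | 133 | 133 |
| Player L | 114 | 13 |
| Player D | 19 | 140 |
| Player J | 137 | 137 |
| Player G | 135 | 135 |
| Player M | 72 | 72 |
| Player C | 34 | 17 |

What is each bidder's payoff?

Payoffs: Player Z 0, Player L 0, Player D -118, Player J 0, Player G 0, Player M 0, Player C 0.

Ranking the bids: Player D 140; Player J 137; Player G 135; Player Z 133; Player M 72; Player C 17; Player L 13.
Player D has the top bid and wins; the price is the second-highest bid, 137.
Player D's payoff = 19 − 137 = -118. All other bidders lose, so their payoff is 0.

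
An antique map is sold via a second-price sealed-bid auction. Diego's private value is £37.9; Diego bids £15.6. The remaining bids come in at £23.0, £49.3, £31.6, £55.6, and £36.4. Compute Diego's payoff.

£0.0

Highest competing bid: £55.6.
Diego's bid £15.6 is not the highest, so Diego loses, pays nothing, and earns zero payoff.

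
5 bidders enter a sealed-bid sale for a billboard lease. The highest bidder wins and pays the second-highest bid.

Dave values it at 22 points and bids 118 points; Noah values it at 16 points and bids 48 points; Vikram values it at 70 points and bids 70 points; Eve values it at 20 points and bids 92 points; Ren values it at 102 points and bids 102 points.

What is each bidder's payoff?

Dave -80 points, Noah 0 points, Vikram 0 points, Eve 0 points, Ren 0 points.

Bids in descending order: Dave 118 points; Ren 102 points; Eve 92 points; Vikram 70 points; Noah 48 points.
Dave has the top bid and wins; the price is the second-highest bid, 102 points.
Dave's payoff = 22 points − 102 points = -80 points. All other bidders lose, so their payoff is 0.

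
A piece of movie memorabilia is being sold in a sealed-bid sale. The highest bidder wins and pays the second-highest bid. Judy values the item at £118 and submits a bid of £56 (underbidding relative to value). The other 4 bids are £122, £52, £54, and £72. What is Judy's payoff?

Payoff = £0.

Highest competing bid: £122.
Judy's bid £56 is not the highest, so Judy loses, pays nothing, and earns zero payoff.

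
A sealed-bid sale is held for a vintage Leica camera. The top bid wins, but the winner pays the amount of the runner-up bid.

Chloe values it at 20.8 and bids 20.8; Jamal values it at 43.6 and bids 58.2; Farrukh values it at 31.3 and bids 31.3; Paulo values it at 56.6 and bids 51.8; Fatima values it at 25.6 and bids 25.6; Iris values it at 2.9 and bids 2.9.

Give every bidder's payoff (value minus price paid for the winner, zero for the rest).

Ordered from highest: Jamal 58.2 > Paulo 51.8 > Farrukh 31.3 > Fatima 25.6 > Chloe 20.8 > Iris 2.9.
Jamal has the top bid and wins; the price is the second-highest bid, 51.8.
Jamal's payoff = 43.6 − 51.8 = -8.2. All other bidders lose, so their payoff is 0.

Payoffs: Chloe 0.0, Jamal -8.2, Farrukh 0.0, Paulo 0.0, Fatima 0.0, Iris 0.0.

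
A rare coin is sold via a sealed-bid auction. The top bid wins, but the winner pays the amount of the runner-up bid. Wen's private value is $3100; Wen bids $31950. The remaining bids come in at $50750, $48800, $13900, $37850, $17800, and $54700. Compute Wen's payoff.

Payoff = $0.

Highest competing bid: $54700.
Wen's bid $31950 is not the highest, so Wen loses, pays nothing, and earns zero payoff.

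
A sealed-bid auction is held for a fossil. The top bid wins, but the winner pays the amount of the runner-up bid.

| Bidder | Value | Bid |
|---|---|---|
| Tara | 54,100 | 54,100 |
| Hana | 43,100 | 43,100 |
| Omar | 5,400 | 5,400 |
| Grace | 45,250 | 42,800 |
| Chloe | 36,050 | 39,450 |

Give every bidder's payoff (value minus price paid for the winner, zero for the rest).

Tara 11,000, Hana 0, Omar 0, Grace 0, Chloe 0.

Bids in descending order: Tara 54,100 > Hana 43,100 > Grace 42,800 > Chloe 39,450 > Omar 5,400.
Tara has the top bid and wins; the price is the second-highest bid, 43,100.
Tara's payoff = 54,100 − 43,100 = 11,000. All other bidders lose, so their payoff is 0.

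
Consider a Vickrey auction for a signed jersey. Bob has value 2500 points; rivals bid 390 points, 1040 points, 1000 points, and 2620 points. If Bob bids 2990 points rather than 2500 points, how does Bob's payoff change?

Payoff change: -120 points.

The highest competing bid is 2620 points.
Bidding truthfully at 2500 points: the top bid is 2620 points (a rival), so Bob loses. Payoff = 0 points.
Bidding 2990 points: Bob has the top bid, wins, and pays the second-highest bid 2620 points. Payoff = 2500 points − 2620 points = -120 points.
Change = -120 points − 0 points = -120 points.
Deviating from a truthful bid can only lose payoff in a second-price auction — never gain.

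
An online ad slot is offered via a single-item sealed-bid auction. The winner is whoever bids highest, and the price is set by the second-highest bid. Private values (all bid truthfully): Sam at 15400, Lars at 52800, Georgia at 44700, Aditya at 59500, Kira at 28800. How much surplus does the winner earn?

Surplus = 6700.

Ordered from highest: Aditya 59500; Lars 52800; Georgia 44700; Kira 28800; Sam 15400.
Aditya wins with the top bid and pays the second-highest, 52800.
Surplus = 59500 − 52800 = 6700.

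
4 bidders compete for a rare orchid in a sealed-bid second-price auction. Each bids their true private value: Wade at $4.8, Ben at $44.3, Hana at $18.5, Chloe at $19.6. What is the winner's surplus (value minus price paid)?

Winner's surplus: $24.7.

Ordered from highest: Ben $44.3, then Chloe $19.6, then Hana $18.5, then Wade $4.8.
Ben wins with the top bid and pays the second-highest, $19.6.
Surplus = $44.3 − $19.6 = $24.7.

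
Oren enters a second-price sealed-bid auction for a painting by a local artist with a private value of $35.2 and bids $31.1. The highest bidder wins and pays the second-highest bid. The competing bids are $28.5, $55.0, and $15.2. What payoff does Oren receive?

$0.0

Highest competing bid: $55.0.
Oren's bid $31.1 is not the highest, so Oren loses, pays nothing, and earns zero payoff.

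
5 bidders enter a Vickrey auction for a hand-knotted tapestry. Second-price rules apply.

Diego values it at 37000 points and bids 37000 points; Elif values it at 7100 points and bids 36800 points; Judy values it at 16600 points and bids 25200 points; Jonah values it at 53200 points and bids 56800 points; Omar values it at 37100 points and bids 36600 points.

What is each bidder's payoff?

Bids in descending order: Jonah 56800 points, then Diego 37000 points, then Elif 36800 points, then Omar 36600 points, then Judy 25200 points.
Jonah has the top bid and wins; the price is the second-highest bid, 37000 points.
Jonah's payoff = 53200 points − 37000 points = 16200 points. All other bidders lose, so their payoff is 0.

Payoffs: Diego 0 points, Elif 0 points, Judy 0 points, Jonah 16200 points, Omar 0 points.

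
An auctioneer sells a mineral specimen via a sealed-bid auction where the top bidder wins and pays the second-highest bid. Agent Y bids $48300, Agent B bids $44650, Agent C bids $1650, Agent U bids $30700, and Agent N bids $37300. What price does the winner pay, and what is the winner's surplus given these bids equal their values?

The winner pays $44650 for a surplus of $3650.

Bids in descending order: Agent Y $48300, then Agent B $44650, then Agent N $37300, then Agent U $30700, then Agent C $1650.
Agent Y is the highest bidder, so Agent Y wins.
Under the second-price rule, the price is the second-highest bid: $44650.
Surplus = $48300 − $44650 = $3650.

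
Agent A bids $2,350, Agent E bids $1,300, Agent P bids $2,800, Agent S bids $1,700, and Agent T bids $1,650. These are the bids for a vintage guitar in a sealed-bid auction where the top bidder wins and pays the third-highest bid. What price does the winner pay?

The winner pays $1,700.

Sorted high to low: Agent P $2,800 > Agent A $2,350 > Agent S $1,700 > Agent T $1,650 > Agent E $1,300.
Agent P is the highest bidder, so Agent P wins.
Under the third-price rule, the price is the third-highest bid: $1,700.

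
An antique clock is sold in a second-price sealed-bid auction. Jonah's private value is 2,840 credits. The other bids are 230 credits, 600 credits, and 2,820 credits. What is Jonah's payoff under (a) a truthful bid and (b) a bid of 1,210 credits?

The highest competing bid is 2,820 credits.
Bidding truthfully at 2,840 credits: Jonah has the top bid, wins, and pays the second-highest bid 2,820 credits. Payoff = 2,840 credits − 2,820 credits = 20 credits.
Bidding 1,210 credits: the top bid is 2,820 credits (a rival), so Jonah loses. Payoff = 0 credits.
Deviating from a truthful bid can only lose payoff in a second-price auction — never gain.

(a) 20 credits  (b) 0 credits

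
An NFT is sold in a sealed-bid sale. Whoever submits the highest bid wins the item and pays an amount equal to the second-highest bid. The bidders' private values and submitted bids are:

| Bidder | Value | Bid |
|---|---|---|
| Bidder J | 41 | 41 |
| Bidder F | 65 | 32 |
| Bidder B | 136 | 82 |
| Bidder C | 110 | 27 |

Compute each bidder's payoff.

Payoffs: Bidder J 0, Bidder F 0, Bidder B 95, Bidder C 0.

Bids in descending order: Bidder B 82; Bidder J 41; Bidder F 32; Bidder C 27.
Bidder B has the top bid and wins; the price is the second-highest bid, 41.
Bidder B's payoff = 136 − 41 = 95. All other bidders lose, so their payoff is 0.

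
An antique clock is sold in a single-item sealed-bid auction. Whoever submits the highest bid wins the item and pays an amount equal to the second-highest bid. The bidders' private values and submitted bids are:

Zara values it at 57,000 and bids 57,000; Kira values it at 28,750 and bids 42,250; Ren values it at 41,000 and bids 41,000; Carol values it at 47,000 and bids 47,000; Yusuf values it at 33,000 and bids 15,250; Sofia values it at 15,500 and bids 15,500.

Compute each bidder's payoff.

Zara 10,000, Kira 0, Ren 0, Carol 0, Yusuf 0, Sofia 0.

Ranking the bids: Zara 57,000 > Carol 47,000 > Kira 42,250 > Ren 41,000 > Sofia 15,500 > Yusuf 15,250.
Zara has the top bid and wins; the price is the second-highest bid, 47,000.
Zara's payoff = 57,000 − 47,000 = 10,000. All other bidders lose, so their payoff is 0.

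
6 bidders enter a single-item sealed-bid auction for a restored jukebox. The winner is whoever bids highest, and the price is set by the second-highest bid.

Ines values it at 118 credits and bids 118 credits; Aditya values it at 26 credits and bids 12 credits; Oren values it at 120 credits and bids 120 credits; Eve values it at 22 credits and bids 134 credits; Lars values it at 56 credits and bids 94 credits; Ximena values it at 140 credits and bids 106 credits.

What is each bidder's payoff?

Ordered from highest: Eve 134 credits, then Oren 120 credits, then Ines 118 credits, then Ximena 106 credits, then Lars 94 credits, then Aditya 12 credits.
Eve has the top bid and wins; the price is the second-highest bid, 120 credits.
Eve's payoff = 22 credits − 120 credits = -98 credits. All other bidders lose, so their payoff is 0.

Payoffs: Ines 0 credits, Aditya 0 credits, Oren 0 credits, Eve -98 credits, Lars 0 credits, Ximena 0 credits.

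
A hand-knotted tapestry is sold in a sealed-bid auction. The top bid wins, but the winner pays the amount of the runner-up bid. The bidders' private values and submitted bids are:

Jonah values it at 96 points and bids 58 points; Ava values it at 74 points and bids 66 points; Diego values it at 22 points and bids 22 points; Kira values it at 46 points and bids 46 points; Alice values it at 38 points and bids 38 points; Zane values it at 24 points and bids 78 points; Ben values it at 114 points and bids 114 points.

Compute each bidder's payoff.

Sorted high to low: Ben 114 points; Zane 78 points; Ava 66 points; Jonah 58 points; Kira 46 points; Alice 38 points; Diego 22 points.
Ben has the top bid and wins; the price is the second-highest bid, 78 points.
Ben's payoff = 114 points − 78 points = 36 points. All other bidders lose, so their payoff is 0.

Jonah 0 points, Ava 0 points, Diego 0 points, Kira 0 points, Alice 0 points, Zane 0 points, Ben 36 points.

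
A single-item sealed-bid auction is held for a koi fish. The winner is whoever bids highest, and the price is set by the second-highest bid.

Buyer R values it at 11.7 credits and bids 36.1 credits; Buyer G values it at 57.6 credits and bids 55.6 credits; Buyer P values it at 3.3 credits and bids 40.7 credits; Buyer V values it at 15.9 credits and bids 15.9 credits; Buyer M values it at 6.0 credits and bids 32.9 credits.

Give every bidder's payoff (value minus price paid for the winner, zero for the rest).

Buyer R 0.0 credits, Buyer G 16.9 credits, Buyer P 0.0 credits, Buyer V 0.0 credits, Buyer M 0.0 credits.

Bids in descending order: Buyer G 55.6 credits, then Buyer P 40.7 credits, then Buyer R 36.1 credits, then Buyer M 32.9 credits, then Buyer V 15.9 credits.
Buyer G has the top bid and wins; the price is the second-highest bid, 40.7 credits.
Buyer G's payoff = 57.6 credits − 40.7 credits = 16.9 credits. All other bidders lose, so their payoff is 0.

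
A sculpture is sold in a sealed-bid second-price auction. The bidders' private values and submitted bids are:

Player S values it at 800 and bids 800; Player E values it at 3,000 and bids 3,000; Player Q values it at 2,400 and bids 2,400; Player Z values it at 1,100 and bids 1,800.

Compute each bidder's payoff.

Ordered from highest: Player E 3,000 > Player Q 2,400 > Player Z 1,800 > Player S 800.
Player E has the top bid and wins; the price is the second-highest bid, 2,400.
Player E's payoff = 3,000 − 2,400 = 600. All other bidders lose, so their payoff is 0.

Player S 0, Player E 600, Player Q 0, Player Z 0.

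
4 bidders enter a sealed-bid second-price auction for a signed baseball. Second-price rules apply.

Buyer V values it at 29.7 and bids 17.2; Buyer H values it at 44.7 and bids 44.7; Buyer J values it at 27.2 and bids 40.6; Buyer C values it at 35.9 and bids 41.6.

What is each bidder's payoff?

Buyer V 0.0, Buyer H 3.1, Buyer J 0.0, Buyer C 0.0.

Sorted high to low: Buyer H 44.7; Buyer C 41.6; Buyer J 40.6; Buyer V 17.2.
Buyer H has the top bid and wins; the price is the second-highest bid, 41.6.
Buyer H's payoff = 44.7 − 41.6 = 3.1. All other bidders lose, so their payoff is 0.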